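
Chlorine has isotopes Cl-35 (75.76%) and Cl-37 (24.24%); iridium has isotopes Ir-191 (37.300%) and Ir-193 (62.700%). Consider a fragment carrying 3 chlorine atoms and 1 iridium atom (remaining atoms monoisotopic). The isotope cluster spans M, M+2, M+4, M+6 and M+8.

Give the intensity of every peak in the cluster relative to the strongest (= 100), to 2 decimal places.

37.87 : 100.00 : 72.73 : 20.79 : 2.08

Chlorine pattern (n=3): 0.4348304 : 0.41738208 : 0.13354464 : 0.01424288
Iridium pattern (n=1): 0.3730 : 0.6270
Convolve the two distributions (both contribute in 2-u steps):
  M: 0.4348304×0.3730 = 0.162192
  M+2: 0.4348304×0.6270 + 0.41738208×0.3730 = 0.428322
  M+4: 0.41738208×0.6270 + 0.13354464×0.3730 = 0.311511
  M+6: 0.13354464×0.6270 + 0.01424288×0.3730 = 0.089045
  M+8: 0.01424288×0.6270 = 0.008930
Scale to base peak (0.428322) = 100: 37.87 : 100.00 : 72.73 : 20.79 : 2.08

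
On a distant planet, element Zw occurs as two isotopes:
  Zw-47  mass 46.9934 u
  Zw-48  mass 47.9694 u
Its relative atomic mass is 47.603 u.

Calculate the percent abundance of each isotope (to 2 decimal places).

Zw-47: 37.54%, Zw-48: 62.46%

With x = fraction of Zw-47 (so Zw-48 is 1 − x):
46.9934·x + 47.9694·(1 − x) = 47.603
(46.9934 − 47.9694)·x = 47.603 − 47.9694
x = -0.3664 / -0.9760 = 0.37541 → 37.54% Zw-47, 62.46% Zw-48.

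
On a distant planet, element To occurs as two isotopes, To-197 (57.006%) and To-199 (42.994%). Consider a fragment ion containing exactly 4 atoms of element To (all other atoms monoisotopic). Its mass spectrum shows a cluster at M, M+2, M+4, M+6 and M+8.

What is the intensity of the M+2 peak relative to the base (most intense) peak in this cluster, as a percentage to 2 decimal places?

(0.57006 + 0.42994)^4 gives M 0.1056, M+2 0.3186, M+4 0.3604, M+6 0.1812, M+8 0.0342; the largest is M+4.
P(M+4) = C(4,2) × 0.57006^2 × 0.42994^2 = 6 × 0.3249684 × 0.1848484 = 0.360419 (base)
P(M+2) = C(4,1) × 0.57006^3 × 0.42994^1 = 4 × 0.18525149 × 0.42994 = 0.318588
Relative intensity = 0.318588 / 0.360419 × 100 = 88.39

88.39%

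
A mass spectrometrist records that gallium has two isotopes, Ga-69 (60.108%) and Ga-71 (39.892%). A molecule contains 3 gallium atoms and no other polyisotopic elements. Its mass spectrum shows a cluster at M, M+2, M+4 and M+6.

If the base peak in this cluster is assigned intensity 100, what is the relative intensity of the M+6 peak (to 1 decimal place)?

14.7

Term probabilities: M 0.2172, M+2 0.4324, M+4 0.2870, M+6 0.0635. Base peak = M+2.
P(M+2) = C(3,1) × 0.60108^2 × 0.39892^1 = 3 × 0.36129717 × 0.39892 = 0.432386 (base)
P(M+6) = C(3,3) × 0.60108^0 × 0.39892^3 = 1 × 1.0000 × 0.063483 = 0.063483
Relative intensity = 0.063483 / 0.432386 × 100 = 14.7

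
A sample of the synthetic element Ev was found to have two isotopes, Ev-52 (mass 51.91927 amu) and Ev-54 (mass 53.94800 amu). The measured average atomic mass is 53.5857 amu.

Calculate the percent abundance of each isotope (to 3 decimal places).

Let x be the fractional abundance of Ev-52; then Ev-54 has abundance 1 − x.
51.91927·x + 53.94800·(1 − x) = 53.5857
(51.91927 − 53.94800)·x = 53.5857 − 53.94800
x = -0.36230 / -2.02873 = 0.17858 → 17.858% Ev-52, 82.142% Ev-54.

Ev-52: 17.858%, Ev-54: 82.142%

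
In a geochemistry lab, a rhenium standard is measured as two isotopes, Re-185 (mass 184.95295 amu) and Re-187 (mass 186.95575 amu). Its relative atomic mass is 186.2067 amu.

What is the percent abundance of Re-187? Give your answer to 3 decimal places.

Writing the weighted mean with unknown fraction x of Re-185:
184.95295·x + 186.95575·(1 − x) = 186.2067
(184.95295 − 186.95575)·x = 186.2067 − 186.95575
x = -0.74905 / -2.00280 = 0.37400 → 37.400% Re-185, 62.600% Re-187.

62.600%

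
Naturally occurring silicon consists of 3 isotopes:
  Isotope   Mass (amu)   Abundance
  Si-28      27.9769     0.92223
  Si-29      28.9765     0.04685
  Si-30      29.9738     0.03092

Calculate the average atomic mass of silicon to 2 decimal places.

The abundance-weighted mean is 0.92223 × 27.9769 + 0.04685 × 28.9765 + 0.03092 × 29.9738
= 25.80114 + 1.35755 + 0.92679 = 28.08548 amu

28.09 amu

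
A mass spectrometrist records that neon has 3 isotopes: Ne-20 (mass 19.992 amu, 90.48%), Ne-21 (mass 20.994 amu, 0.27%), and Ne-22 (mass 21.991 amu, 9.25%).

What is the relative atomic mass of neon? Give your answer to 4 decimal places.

The abundance-weighted mean is 0.9048 × 19.992 + 0.0027 × 20.994 + 0.0925 × 21.991
= 18.08876 + 0.05668 + 2.03417 = 20.17961 amu

20.1796 amu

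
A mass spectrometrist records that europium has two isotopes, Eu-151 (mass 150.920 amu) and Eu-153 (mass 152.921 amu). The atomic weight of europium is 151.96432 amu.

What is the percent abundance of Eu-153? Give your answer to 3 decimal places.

52.190%

Let x be the fractional abundance of Eu-151; then Eu-153 has abundance 1 − x.
150.920·x + 152.921·(1 − x) = 151.96432
(150.920 − 152.921)·x = 151.96432 − 152.921
x = -0.95668 / -2.001 = 0.47810 → 47.810% Eu-151, 52.190% Eu-153.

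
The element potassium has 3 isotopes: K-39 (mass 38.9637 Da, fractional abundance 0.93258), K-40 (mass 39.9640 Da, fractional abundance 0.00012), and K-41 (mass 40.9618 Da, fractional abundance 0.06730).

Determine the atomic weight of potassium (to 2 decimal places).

Average mass = Σ (abundance × isotope mass) = 0.93258 × 38.9637 + 0.00012 × 39.9640 + 0.06730 × 40.9618
= 36.33677 + 0.00480 + 2.75673 = 39.09830 Da

39.10 Da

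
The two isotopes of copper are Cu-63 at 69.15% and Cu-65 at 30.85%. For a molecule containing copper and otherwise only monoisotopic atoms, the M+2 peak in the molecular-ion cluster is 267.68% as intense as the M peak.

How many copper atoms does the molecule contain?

6

For n independent Cu atoms, I(M+2)/I(M) = n · (abundance Cu-65) / (abundance Cu-63) = n · 0.3085/0.6915.
n = 2.6768 × 0.6915/0.3085 = 6.00 ≈ 6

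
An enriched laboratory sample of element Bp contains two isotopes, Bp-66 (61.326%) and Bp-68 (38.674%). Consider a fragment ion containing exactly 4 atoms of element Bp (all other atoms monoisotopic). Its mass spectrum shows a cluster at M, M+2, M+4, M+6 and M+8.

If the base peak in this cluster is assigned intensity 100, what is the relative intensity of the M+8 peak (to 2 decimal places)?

6.27

Binomial terms of (0.61326 + 0.38674)^4: M 0.1414, M+2 0.3568, M+4 0.3375, M+6 0.1419, M+8 0.0224 → M+2 is the base peak.
P(M+2) = C(4,1) × 0.61326^3 × 0.38674^1 = 4 × 0.23063962 × 0.38674 = 0.356790 (base)
P(M+8) = C(4,4) × 0.61326^0 × 0.38674^4 = 1 × 1.0000 × 0.02237054 = 0.022371
Relative intensity = 0.022371 / 0.356790 × 100 = 6.27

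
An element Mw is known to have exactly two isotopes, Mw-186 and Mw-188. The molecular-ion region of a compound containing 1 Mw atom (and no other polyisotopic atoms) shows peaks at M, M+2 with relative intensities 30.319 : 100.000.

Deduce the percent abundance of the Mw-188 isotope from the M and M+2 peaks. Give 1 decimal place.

76.7%

Write p for the Mw-186 fraction. I(M+2)/I(M) = [C(1,1)·p^0·(1−p)] / p^1 = 1·(1−p)/p = 100.000/30.319 = 3.2983
(1−p)/p = 3.2983/1 = 3.2983  ⇒  p = 1/(1 + 3.2983) = 0.2327
Mw-186: 23.3%, Mw-188: 76.7%.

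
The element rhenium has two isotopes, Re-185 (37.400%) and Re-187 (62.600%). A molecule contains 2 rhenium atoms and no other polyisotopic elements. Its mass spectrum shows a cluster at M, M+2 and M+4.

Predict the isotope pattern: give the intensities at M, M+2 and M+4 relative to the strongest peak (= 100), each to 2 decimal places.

Each Re atom is independently Re-185 (p = 0.37400) or Re-187 (q = 0.62600); the cluster is the binomial expansion (p + q)^2.
P(M) = 0.37400^2 = 0.139876
P(M+2) = 2 × 0.37400^1 × 0.62600^1 = 0.468248
P(M+4) = 0.62600^2 = 0.391876
The M+2 peak is largest (0.468248); scaling to 100 gives 29.87 : 100.00 : 83.69.

29.87 : 100.00 : 83.69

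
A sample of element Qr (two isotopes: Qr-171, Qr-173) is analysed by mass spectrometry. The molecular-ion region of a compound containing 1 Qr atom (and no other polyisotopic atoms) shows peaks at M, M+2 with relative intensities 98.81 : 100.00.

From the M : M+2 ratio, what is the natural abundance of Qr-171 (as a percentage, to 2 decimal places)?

If p is the fraction of Qr that is Qr-171, then I(M+2)/I(M) = [C(1,1)·p^0·(1−p)] / p^1 = 1·(1−p)/p = 100.00/98.81 = 1.0120
(1−p)/p = 1.0120/1 = 1.0120  ⇒  p = 1/(1 + 1.0120) = 0.4970
Qr-171: 49.70%, Qr-173: 50.30%.

49.70%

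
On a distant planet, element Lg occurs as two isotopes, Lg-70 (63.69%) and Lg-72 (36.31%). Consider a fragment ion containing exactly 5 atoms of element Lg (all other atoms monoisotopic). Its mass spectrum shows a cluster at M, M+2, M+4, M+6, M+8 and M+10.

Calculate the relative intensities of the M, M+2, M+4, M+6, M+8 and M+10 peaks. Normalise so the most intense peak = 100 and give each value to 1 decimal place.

30.8 : 87.7 : 100.0 : 57.0 : 16.3 : 1.9

Each Lg atom is independently Lg-70 (p = 0.6369) or Lg-72 (q = 0.3631); the cluster is the binomial expansion (p + q)^5.
P(M) = 0.6369^5 = 0.104799
P(M+2) = 5 × 0.6369^4 × 0.3631^1 = 0.298732
P(M+4) = 10 × 0.6369^3 × 0.3631^2 = 0.340617
P(M+6) = 10 × 0.6369^2 × 0.3631^3 = 0.194187
P(M+8) = 5 × 0.6369^1 × 0.3631^4 = 0.055354
P(M+10) = 0.3631^5 = 0.006311
The M+4 peak is largest (0.340617); scaling to 100 gives 30.8 : 87.7 : 100.0 : 57.0 : 16.3 : 1.9.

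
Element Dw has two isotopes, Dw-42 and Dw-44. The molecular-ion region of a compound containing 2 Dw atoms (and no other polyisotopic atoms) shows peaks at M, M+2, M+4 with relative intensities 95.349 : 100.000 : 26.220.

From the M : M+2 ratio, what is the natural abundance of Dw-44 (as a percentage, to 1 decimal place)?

Write p for the Dw-42 fraction. I(M+2)/I(M) = [C(2,1)·p^1·(1−p)] / p^2 = 2·(1−p)/p = 100.000/95.349 = 1.0488
(1−p)/p = 1.0488/2 = 0.5244  ⇒  p = 1/(1 + 0.5244) = 0.6560
Dw-42: 65.6%, Dw-44: 34.4%.

34.4%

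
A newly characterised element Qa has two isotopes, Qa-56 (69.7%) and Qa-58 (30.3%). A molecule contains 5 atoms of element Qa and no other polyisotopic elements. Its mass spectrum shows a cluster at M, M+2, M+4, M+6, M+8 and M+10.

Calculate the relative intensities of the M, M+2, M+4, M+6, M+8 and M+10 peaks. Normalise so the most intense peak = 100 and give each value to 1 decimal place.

46.0 : 100.0 : 86.9 : 37.8 : 8.2 : 0.7

Each Qa atom is independently Qa-56 (p = 0.697) or Qa-58 (q = 0.303); the cluster is the binomial expansion (p + q)^5.
P(M) = 0.697^5 = 0.164499
P(M+2) = 5 × 0.697^4 × 0.303^1 = 0.357556
P(M+4) = 10 × 0.697^3 × 0.303^2 = 0.310873
P(M+6) = 10 × 0.697^2 × 0.303^3 = 0.135143
P(M+8) = 5 × 0.697^1 × 0.303^4 = 0.029375
P(M+10) = 0.303^5 = 0.002554
The M+2 peak is largest (0.357556); scaling to 100 gives 46.0 : 100.0 : 86.9 : 37.8 : 8.2 : 0.7.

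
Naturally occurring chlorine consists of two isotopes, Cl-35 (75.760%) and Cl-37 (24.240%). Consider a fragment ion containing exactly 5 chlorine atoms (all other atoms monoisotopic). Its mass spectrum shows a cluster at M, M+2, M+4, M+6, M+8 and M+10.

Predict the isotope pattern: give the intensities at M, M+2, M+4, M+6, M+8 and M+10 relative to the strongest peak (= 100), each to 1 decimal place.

Expanding (0.75760 + 0.24240)^5:
P(M) = 0.75760^5 = 0.249574
P(M+2) = 5 × 0.75760^4 × 0.24240^1 = 0.399266
P(M+4) = 10 × 0.75760^3 × 0.24240^2 = 0.255497
P(M+6) = 10 × 0.75760^2 × 0.24240^3 = 0.081748
P(M+8) = 5 × 0.75760^1 × 0.24240^4 = 0.013078
P(M+10) = 0.24240^5 = 0.000837
The M+2 peak is largest (0.399266); scaling to 100 gives 62.5 : 100.0 : 64.0 : 20.5 : 3.3 : 0.2.

62.5 : 100.0 : 64.0 : 20.5 : 3.3 : 0.2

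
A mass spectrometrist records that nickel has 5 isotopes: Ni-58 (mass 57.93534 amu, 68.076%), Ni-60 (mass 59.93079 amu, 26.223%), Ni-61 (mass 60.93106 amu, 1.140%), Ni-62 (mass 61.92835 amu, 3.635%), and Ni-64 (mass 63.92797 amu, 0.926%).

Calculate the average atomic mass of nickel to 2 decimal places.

Weight each isotope mass by its fractional abundance: 0.68076 × 57.93534 + 0.26223 × 59.93079 + 0.01140 × 60.93106 + 0.03635 × 61.92835 + 0.00926 × 63.92797
= 39.440062 + 15.715651 + 0.694614 + 2.251096 + 0.591973 = 58.693396 amu

58.69 amu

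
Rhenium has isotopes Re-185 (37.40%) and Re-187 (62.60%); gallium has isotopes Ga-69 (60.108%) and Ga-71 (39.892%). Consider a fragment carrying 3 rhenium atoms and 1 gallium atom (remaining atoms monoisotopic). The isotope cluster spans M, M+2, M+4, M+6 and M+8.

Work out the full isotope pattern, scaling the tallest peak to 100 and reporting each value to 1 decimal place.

Rhenium pattern (n=3): 0.05231362 : 0.26268713 : 0.43968487 : 0.24531438
Gallium pattern (n=1): 0.60108 : 0.39892
Convolve the two distributions (both contribute in 2-u steps):
  M: 0.05231362×0.60108 = 0.031445
  M+2: 0.05231362×0.39892 + 0.26268713×0.60108 = 0.178765
  M+4: 0.26268713×0.39892 + 0.43968487×0.60108 = 0.369077
  M+6: 0.43968487×0.39892 + 0.24531438×0.60108 = 0.322853
  M+8: 0.24531438×0.39892 = 0.097861
Scale to base peak (0.369077) = 100: 8.5 : 48.4 : 100.0 : 87.5 : 26.5

8.5 : 48.4 : 100.0 : 87.5 : 26.5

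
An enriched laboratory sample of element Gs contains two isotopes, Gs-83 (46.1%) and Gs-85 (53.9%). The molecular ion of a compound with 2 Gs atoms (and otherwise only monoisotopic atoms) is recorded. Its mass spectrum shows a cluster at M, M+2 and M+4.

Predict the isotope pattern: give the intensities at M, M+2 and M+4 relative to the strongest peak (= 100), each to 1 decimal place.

The 2 Gs atoms are independent, so intensities follow the terms of (0.461 + 0.539)^2.
P(M) = 0.461^2 = 0.212521
P(M+2) = 2 × 0.461^1 × 0.539^1 = 0.496958
P(M+4) = 0.539^2 = 0.290521
The M+2 peak is largest (0.496958); scaling to 100 gives 42.8 : 100.0 : 58.5.

42.8 : 100.0 : 58.5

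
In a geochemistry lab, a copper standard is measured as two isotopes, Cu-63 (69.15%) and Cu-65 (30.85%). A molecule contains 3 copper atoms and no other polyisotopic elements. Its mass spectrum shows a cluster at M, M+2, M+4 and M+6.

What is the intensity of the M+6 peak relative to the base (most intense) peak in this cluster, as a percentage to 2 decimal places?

Binomial terms of (0.6915 + 0.3085)^3: M 0.3307, M+2 0.4425, M+4 0.1974, M+6 0.0294 → M+2 is the base peak.
P(M+2) = C(3,1) × 0.6915^2 × 0.3085^1 = 3 × 0.47817225 × 0.3085 = 0.442548 (base)
P(M+6) = C(3,3) × 0.6915^0 × 0.3085^3 = 1 × 1.0000 × 0.02936064 = 0.029361
Relative intensity = 0.029361 / 0.442548 × 100 = 6.63

6.63%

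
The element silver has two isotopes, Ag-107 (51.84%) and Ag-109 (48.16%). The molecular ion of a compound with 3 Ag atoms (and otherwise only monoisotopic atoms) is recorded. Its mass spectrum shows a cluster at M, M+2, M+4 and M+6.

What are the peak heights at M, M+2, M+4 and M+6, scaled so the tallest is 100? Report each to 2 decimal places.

35.88 : 100.00 : 92.90 : 28.77

Each Ag atom is independently Ag-107 (p = 0.5184) or Ag-109 (q = 0.4816); the cluster is the binomial expansion (p + q)^3.
P(M) = 0.5184^3 = 0.139314
P(M+2) = 3 × 0.5184^2 × 0.4816^1 = 0.388273
P(M+4) = 3 × 0.5184^1 × 0.4816^2 = 0.360711
P(M+6) = 0.4816^3 = 0.111702
The M+2 peak is largest (0.388273); scaling to 100 gives 35.88 : 100.00 : 92.90 : 28.77.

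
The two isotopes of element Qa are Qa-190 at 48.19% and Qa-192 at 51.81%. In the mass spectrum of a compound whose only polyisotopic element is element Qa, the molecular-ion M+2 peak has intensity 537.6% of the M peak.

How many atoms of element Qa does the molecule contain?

5

The M+2/M ratio from n Qa atoms is n · q/p = n · 0.5181/0.4819.
n = 5.376 × 0.4819/0.5181 = 5.00 ≈ 5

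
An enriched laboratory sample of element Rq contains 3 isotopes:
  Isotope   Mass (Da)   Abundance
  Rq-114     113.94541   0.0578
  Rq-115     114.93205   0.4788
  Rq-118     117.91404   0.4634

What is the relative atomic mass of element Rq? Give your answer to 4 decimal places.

116.2569 Da

Ar = Σ fᵢ·mᵢ = 0.0578 × 113.94541 + 0.4788 × 114.93205 + 0.4634 × 117.91404
= 6.586045 + 55.029466 + 54.641366 = 116.256877 Da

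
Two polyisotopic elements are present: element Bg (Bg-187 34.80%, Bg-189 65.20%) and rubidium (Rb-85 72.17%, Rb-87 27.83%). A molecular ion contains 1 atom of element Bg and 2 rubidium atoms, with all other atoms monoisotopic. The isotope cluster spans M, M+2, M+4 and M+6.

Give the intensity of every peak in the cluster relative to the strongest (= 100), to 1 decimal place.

Element Bg pattern (n=1): 0.3480 : 0.6520
Rubidium pattern (n=2): 0.52085089 : 0.40169822 : 0.07745089
Convolve the two distributions (both contribute in 2-u steps):
  M: 0.3480×0.52085089 = 0.181256
  M+2: 0.3480×0.40169822 + 0.6520×0.52085089 = 0.479386
  M+4: 0.3480×0.07745089 + 0.6520×0.40169822 = 0.288860
  M+6: 0.6520×0.07745089 = 0.050498
Scale to base peak (0.479386) = 100: 37.8 : 100.0 : 60.3 : 10.5

37.8 : 100.0 : 60.3 : 10.5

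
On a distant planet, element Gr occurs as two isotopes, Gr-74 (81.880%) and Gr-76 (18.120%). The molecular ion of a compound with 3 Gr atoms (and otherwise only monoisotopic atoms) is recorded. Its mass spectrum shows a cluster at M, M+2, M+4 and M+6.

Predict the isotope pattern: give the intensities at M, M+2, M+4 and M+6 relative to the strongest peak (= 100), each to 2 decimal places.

100.00 : 66.39 : 14.69 : 1.08

Expanding (0.81880 + 0.18120)^3:
P(M) = 0.81880^3 = 0.548951
P(M+2) = 3 × 0.81880^2 × 0.18120^1 = 0.364448
P(M+4) = 3 × 0.81880^1 × 0.18120^2 = 0.080652
P(M+6) = 0.18120^3 = 0.005949
The M peak is largest (0.548951); scaling to 100 gives 100.00 : 66.39 : 14.69 : 1.08.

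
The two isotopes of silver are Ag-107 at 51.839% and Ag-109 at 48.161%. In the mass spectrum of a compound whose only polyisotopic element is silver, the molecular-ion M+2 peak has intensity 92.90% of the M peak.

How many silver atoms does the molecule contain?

For n independent Ag atoms, I(M+2)/I(M) = n · (abundance Ag-109) / (abundance Ag-107) = n · 0.48161/0.51839.
n = 0.9290 × 0.51839/0.48161 = 1.00 ≈ 1

1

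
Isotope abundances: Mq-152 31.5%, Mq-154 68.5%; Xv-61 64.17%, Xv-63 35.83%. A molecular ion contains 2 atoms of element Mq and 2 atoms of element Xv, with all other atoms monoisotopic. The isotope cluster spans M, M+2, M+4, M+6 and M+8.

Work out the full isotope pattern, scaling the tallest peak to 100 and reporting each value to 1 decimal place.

10.1 : 55.2 : 100.0 : 67.1 : 14.9

Element Mq pattern (n=2): 0.099225 : 0.43155 : 0.469225
Element Xv pattern (n=2): 0.41177889 : 0.45984222 : 0.12837889
Convolve the two distributions (both contribute in 2-u steps):
  M: 0.099225×0.41177889 = 0.040859
  M+2: 0.099225×0.45984222 + 0.43155×0.41177889 = 0.223331
  M+4: 0.099225×0.12837889 + 0.43155×0.45984222 + 0.469225×0.41177889 = 0.404400
  M+6: 0.43155×0.12837889 + 0.469225×0.45984222 = 0.271171
  M+8: 0.469225×0.12837889 = 0.060239
Scale to base peak (0.404400) = 100: 10.1 : 55.2 : 100.0 : 67.1 : 14.9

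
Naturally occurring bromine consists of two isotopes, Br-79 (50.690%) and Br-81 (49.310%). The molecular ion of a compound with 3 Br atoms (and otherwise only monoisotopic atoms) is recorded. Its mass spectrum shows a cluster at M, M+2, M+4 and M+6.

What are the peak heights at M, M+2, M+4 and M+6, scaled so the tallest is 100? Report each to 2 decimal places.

34.27 : 100.00 : 97.28 : 31.54

Expanding (0.50690 + 0.49310)^3:
P(M) = 0.50690^3 = 0.130247
P(M+2) = 3 × 0.50690^2 × 0.49310^1 = 0.380103
P(M+4) = 3 × 0.50690^1 × 0.49310^2 = 0.369755
P(M+6) = 0.49310^3 = 0.119896
The M+2 peak is largest (0.380103); scaling to 100 gives 34.27 : 100.00 : 97.28 : 31.54.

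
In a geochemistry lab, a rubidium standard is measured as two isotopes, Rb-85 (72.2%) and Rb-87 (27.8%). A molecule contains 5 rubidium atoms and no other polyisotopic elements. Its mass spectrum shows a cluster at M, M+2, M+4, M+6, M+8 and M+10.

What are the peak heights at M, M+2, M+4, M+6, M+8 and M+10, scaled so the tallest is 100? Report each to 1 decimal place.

51.9 : 100.0 : 77.0 : 29.7 : 5.7 : 0.4

The 5 Rb atoms are independent, so intensities follow the terms of (0.722 + 0.278)^5.
P(M) = 0.722^5 = 0.196194
P(M+2) = 5 × 0.722^4 × 0.278^1 = 0.377714
P(M+4) = 10 × 0.722^3 × 0.278^2 = 0.290872
P(M+6) = 10 × 0.722^2 × 0.278^3 = 0.111998
P(M+8) = 5 × 0.722^1 × 0.278^4 = 0.021562
P(M+10) = 0.278^5 = 0.001660
The M+2 peak is largest (0.377714); scaling to 100 gives 51.9 : 100.0 : 77.0 : 29.7 : 5.7 : 0.4.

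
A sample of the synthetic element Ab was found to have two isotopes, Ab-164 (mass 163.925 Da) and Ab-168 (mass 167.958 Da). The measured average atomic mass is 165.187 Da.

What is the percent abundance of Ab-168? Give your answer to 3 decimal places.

31.292%

Let x be the fractional abundance of Ab-164; then Ab-168 has abundance 1 − x.
163.925·x + 167.958·(1 − x) = 165.187
(163.925 − 167.958)·x = 165.187 − 167.958
x = -2.771 / -4.033 = 0.68708 → 68.708% Ab-164, 31.292% Ab-168.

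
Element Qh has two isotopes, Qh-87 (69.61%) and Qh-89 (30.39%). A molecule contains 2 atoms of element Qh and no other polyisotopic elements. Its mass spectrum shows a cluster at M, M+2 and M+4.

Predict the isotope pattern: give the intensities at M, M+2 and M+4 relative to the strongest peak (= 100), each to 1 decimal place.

100.0 : 87.3 : 19.1

Each Qh atom is independently Qh-87 (p = 0.6961) or Qh-89 (q = 0.3039); the cluster is the binomial expansion (p + q)^2.
P(M) = 0.6961^2 = 0.484555
P(M+2) = 2 × 0.6961^1 × 0.3039^1 = 0.423090
P(M+4) = 0.3039^2 = 0.092355
The M peak is largest (0.484555); scaling to 100 gives 100.0 : 87.3 : 19.1.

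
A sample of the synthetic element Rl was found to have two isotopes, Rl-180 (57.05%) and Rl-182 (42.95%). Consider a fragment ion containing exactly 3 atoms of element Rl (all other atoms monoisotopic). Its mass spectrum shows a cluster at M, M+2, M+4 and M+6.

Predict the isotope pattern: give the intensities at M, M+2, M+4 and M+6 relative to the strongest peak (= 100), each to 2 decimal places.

Expanding (0.5705 + 0.4295)^3:
P(M) = 0.5705^3 = 0.185681
P(M+2) = 3 × 0.5705^2 × 0.4295^1 = 0.419368
P(M+4) = 3 × 0.5705^1 × 0.4295^2 = 0.315721
P(M+6) = 0.4295^3 = 0.079230
The M+2 peak is largest (0.419368); scaling to 100 gives 44.28 : 100.00 : 75.28 : 18.89.

44.28 : 100.00 : 75.28 : 18.89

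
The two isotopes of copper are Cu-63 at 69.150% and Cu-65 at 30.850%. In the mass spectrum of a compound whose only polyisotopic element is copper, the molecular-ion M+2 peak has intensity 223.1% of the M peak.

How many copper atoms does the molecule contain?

5

With n Cu atoms, P(M+2)/P(M) = C(n,1)·p^(n−1)q / p^n = n·q/p = n · 0.30850/0.69150.
n = 2.231 × 0.69150/0.30850 = 5.00 ≈ 5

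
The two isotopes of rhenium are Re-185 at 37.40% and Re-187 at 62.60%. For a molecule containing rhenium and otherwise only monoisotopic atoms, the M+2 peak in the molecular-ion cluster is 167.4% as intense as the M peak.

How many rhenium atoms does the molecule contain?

For n independent Re atoms, I(M+2)/I(M) = n · (abundance Re-187) / (abundance Re-185) = n · 0.6260/0.3740.
n = 1.674 × 0.3740/0.6260 = 1.00 ≈ 1

1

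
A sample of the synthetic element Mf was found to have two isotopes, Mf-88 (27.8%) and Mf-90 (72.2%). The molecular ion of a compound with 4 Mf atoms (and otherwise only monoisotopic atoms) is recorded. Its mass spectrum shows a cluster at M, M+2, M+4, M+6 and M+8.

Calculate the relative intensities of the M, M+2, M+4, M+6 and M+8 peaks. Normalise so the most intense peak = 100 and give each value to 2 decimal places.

The 4 Mf atoms are independent, so intensities follow the terms of (0.278 + 0.722)^4.
P(M) = 0.278^4 = 0.005973
P(M+2) = 4 × 0.278^3 × 0.722^1 = 0.062049
P(M+4) = 6 × 0.278^2 × 0.722^2 = 0.241721
P(M+6) = 4 × 0.278^1 × 0.722^3 = 0.418520
P(M+8) = 0.722^4 = 0.271737
The M+6 peak is largest (0.418520); scaling to 100 gives 1.43 : 14.83 : 57.76 : 100.00 : 64.93.

1.43 : 14.83 : 57.76 : 100.00 : 64.93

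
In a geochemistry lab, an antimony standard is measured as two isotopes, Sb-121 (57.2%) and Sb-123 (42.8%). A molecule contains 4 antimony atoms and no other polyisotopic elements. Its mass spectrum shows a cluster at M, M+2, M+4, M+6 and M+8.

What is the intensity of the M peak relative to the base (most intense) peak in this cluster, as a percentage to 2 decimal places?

29.77%

Term probabilities: M 0.1070, M+2 0.3204, M+4 0.3596, M+6 0.1794, M+8 0.0336. Base peak = M+4.
P(M+4) = C(4,2) × 0.572^2 × 0.428^2 = 6 × 0.327184 × 0.183184 = 0.359609 (base)
P(M) = C(4,0) × 0.572^4 × 0.428^0 = 1 × 0.10704937 × 1.0000 = 0.107049
Relative intensity = 0.107049 / 0.359609 × 100 = 29.77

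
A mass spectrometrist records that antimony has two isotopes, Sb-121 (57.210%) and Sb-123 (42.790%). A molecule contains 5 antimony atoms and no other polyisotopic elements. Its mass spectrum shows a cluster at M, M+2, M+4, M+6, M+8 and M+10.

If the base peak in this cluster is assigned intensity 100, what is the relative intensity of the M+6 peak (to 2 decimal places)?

74.79

Binomial terms of (0.57210 + 0.42790)^5: M 0.0613, M+2 0.2292, M+4 0.3428, M+6 0.2564, M+8 0.0959, M+10 0.0143 → M+4 is the base peak.
P(M+4) = C(5,2) × 0.57210^3 × 0.42790^2 = 10 × 0.18724742 × 0.18309841 = 0.342847 (base)
P(M+6) = C(5,3) × 0.57210^2 × 0.42790^3 = 10 × 0.32729841 × 0.07834781 = 0.256431
Relative intensity = 0.256431 / 0.342847 × 100 = 74.79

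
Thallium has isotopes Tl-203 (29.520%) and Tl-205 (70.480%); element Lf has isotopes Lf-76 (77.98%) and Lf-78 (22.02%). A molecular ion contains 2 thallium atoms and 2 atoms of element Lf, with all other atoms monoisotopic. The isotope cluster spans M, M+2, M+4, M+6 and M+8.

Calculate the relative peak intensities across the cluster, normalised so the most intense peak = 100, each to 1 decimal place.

Thallium pattern (n=2): 0.08714304 : 0.41611392 : 0.49674304
Element Lf pattern (n=2): 0.60808804 : 0.34342392 : 0.04848804
Convolve the two distributions (both contribute in 2-u steps):
  M: 0.08714304×0.60808804 = 0.052991
  M+2: 0.08714304×0.34342392 + 0.41611392×0.60808804 = 0.282961
  M+4: 0.08714304×0.04848804 + 0.41611392×0.34342392 + 0.49674304×0.60808804 = 0.449192
  M+6: 0.41611392×0.04848804 + 0.49674304×0.34342392 = 0.190770
  M+8: 0.49674304×0.04848804 = 0.024086
Scale to base peak (0.449192) = 100: 11.8 : 63.0 : 100.0 : 42.5 : 5.4

11.8 : 63.0 : 100.0 : 42.5 : 5.4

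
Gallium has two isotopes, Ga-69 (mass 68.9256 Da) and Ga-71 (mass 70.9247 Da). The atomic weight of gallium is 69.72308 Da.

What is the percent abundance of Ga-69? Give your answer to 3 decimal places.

60.108%

With x = fraction of Ga-69 (so Ga-71 is 1 − x):
68.9256·x + 70.9247·(1 − x) = 69.72308
(68.9256 − 70.9247)·x = 69.72308 − 70.9247
x = -1.20162 / -1.9991 = 0.60108 → 60.108% Ga-69, 39.892% Ga-71.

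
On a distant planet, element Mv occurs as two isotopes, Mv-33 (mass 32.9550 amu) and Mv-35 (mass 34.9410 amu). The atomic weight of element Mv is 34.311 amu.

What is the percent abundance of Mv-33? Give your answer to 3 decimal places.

31.722%

With x = fraction of Mv-33 (so Mv-35 is 1 − x):
32.9550·x + 34.9410·(1 − x) = 34.311
(32.9550 − 34.9410)·x = 34.311 − 34.9410
x = -0.6300 / -1.9860 = 0.31722 → 31.722% Mv-33, 68.278% Mv-35.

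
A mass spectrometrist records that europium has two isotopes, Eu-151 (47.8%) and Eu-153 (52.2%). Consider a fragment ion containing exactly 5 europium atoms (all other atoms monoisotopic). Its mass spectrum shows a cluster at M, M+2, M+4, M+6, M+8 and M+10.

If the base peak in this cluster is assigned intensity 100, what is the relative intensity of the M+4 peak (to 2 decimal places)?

91.57

Binomial terms of (0.478 + 0.522)^5: M 0.0250, M+2 0.1363, M+4 0.2976, M+6 0.3250, M+8 0.1775, M+10 0.0388 → M+6 is the base peak.
P(M+6) = C(5,3) × 0.478^2 × 0.522^3 = 10 × 0.228484 × 0.14223665 = 0.324988 (base)
P(M+4) = C(5,2) × 0.478^3 × 0.522^2 = 10 × 0.10921535 × 0.272484 = 0.297594
Relative intensity = 0.297594 / 0.324988 × 100 = 91.57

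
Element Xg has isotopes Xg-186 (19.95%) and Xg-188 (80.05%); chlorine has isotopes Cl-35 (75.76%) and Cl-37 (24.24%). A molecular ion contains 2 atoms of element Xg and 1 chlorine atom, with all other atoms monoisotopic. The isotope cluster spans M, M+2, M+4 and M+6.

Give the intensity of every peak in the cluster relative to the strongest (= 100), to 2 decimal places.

Element Xg pattern (n=2): 0.03980025 : 0.3193995 : 0.64080025
Chlorine pattern (n=1): 0.7576 : 0.2424
Convolve the two distributions (both contribute in 2-u steps):
  M: 0.03980025×0.7576 = 0.030153
  M+2: 0.03980025×0.2424 + 0.3193995×0.7576 = 0.251625
  M+4: 0.3193995×0.2424 + 0.64080025×0.7576 = 0.562893
  M+6: 0.64080025×0.2424 = 0.155330
Scale to base peak (0.562893) = 100: 5.36 : 44.70 : 100.00 : 27.59

5.36 : 44.70 : 100.00 : 27.59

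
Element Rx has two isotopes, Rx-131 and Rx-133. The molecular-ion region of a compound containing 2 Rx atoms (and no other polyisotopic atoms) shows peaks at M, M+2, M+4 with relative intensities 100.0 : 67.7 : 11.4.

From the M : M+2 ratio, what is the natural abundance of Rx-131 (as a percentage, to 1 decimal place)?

Let p = fractional abundance of Rx-131. I(M+2)/I(M) = [C(2,1)·p^1·(1−p)] / p^2 = 2·(1−p)/p = 67.7/100.0 = 0.6770
(1−p)/p = 0.6770/2 = 0.3385  ⇒  p = 1/(1 + 0.3385) = 0.7471
Rx-131: 74.7%, Rx-133: 25.3%.

74.7%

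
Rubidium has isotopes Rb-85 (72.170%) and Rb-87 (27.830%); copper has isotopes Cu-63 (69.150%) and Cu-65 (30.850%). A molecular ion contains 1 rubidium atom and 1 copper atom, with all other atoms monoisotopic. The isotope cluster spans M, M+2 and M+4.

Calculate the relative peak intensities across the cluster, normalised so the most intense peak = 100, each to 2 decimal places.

Rubidium pattern (n=1): 0.7217 : 0.2783
Copper pattern (n=1): 0.6915 : 0.3085
Convolve the two distributions (both contribute in 2-u steps):
  M: 0.7217×0.6915 = 0.499056
  M+2: 0.7217×0.3085 + 0.2783×0.6915 = 0.415089
  M+4: 0.2783×0.3085 = 0.085856
Scale to base peak (0.499056) = 100: 100.00 : 83.17 : 17.20

100.00 : 83.17 : 17.20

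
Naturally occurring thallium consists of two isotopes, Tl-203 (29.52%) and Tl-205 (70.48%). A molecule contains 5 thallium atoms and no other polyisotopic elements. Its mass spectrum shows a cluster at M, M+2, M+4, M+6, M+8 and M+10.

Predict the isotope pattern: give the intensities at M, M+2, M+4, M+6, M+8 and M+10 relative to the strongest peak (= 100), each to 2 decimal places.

0.62 : 7.35 : 35.09 : 83.77 : 100.00 : 47.75

Each Tl atom is independently Tl-203 (p = 0.2952) or Tl-205 (q = 0.7048); the cluster is the binomial expansion (p + q)^5.
P(M) = 0.2952^5 = 0.002242
P(M+2) = 5 × 0.2952^4 × 0.7048^1 = 0.026761
P(M+4) = 10 × 0.2952^3 × 0.7048^2 = 0.127785
P(M+6) = 10 × 0.2952^2 × 0.7048^3 = 0.305092
P(M+8) = 5 × 0.2952^1 × 0.7048^4 = 0.364208
P(M+10) = 0.7048^5 = 0.173912
The M+8 peak is largest (0.364208); scaling to 100 gives 0.62 : 7.35 : 35.09 : 83.77 : 100.00 : 47.75.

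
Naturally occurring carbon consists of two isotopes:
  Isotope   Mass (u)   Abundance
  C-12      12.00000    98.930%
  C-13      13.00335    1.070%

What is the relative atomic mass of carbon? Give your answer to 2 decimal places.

12.01 u

Ar = Σ fᵢ·mᵢ = 0.98930 × 12.00000 + 0.01070 × 13.00335
= 11.871600 + 0.139136 = 12.010736 u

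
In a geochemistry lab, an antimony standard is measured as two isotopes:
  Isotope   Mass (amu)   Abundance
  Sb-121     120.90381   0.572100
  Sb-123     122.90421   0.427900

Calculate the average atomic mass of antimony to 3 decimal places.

121.760 amu

Ar = Σ fᵢ·mᵢ = 0.572100 × 120.90381 + 0.427900 × 122.90421
= 69.169070 + 52.590711 = 121.759781 amu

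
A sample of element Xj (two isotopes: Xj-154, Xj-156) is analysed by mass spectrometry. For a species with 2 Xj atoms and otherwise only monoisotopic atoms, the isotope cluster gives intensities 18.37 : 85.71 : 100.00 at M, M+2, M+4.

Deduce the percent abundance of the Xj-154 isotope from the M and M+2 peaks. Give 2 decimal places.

30.00%

If p is the fraction of Xj that is Xj-154, then I(M+2)/I(M) = [C(2,1)·p^1·(1−p)] / p^2 = 2·(1−p)/p = 85.71/18.37 = 4.6658
(1−p)/p = 4.6658/2 = 2.3329  ⇒  p = 1/(1 + 2.3329) = 0.3000
Xj-154: 30.00%, Xj-156: 70.00%.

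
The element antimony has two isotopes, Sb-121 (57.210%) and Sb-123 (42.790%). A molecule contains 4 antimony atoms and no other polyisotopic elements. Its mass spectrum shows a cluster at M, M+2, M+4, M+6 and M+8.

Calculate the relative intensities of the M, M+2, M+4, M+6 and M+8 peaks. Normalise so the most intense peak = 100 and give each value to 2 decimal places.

Each Sb atom is independently Sb-121 (p = 0.57210) or Sb-123 (q = 0.42790); the cluster is the binomial expansion (p + q)^4.
P(M) = 0.57210^4 = 0.107124
P(M+2) = 4 × 0.57210^3 × 0.42790^1 = 0.320493
P(M+4) = 6 × 0.57210^2 × 0.42790^2 = 0.359567
P(M+6) = 4 × 0.57210^1 × 0.42790^3 = 0.179291
P(M+8) = 0.42790^4 = 0.033525
The M+4 peak is largest (0.359567); scaling to 100 gives 29.79 : 89.13 : 100.00 : 49.86 : 9.32.

29.79 : 89.13 : 100.00 : 49.86 : 9.32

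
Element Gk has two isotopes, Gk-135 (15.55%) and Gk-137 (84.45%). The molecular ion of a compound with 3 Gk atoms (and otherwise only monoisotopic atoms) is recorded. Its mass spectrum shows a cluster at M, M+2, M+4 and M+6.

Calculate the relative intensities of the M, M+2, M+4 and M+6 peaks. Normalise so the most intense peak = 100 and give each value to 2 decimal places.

Expanding (0.1555 + 0.8445)^3:
P(M) = 0.1555^3 = 0.003760
P(M+2) = 3 × 0.1555^2 × 0.8445^1 = 0.061261
P(M+4) = 3 × 0.1555^1 × 0.8445^2 = 0.332699
P(M+6) = 0.8445^3 = 0.602281
The M+6 peak is largest (0.602281); scaling to 100 gives 0.62 : 10.17 : 55.24 : 100.00.

0.62 : 10.17 : 55.24 : 100.00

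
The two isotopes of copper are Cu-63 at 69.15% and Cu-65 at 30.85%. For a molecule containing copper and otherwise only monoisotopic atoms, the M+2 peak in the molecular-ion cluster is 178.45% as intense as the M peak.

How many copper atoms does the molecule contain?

For n independent Cu atoms, I(M+2)/I(M) = n · (abundance Cu-65) / (abundance Cu-63) = n · 0.3085/0.6915.
n = 1.7845 × 0.6915/0.3085 = 4.00 ≈ 4

4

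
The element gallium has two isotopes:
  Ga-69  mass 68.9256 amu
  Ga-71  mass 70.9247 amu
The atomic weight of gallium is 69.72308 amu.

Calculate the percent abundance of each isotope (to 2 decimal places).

Ga-69: 60.11%, Ga-71: 39.89%

Let x be the fractional abundance of Ga-69; then Ga-71 has abundance 1 − x.
68.9256·x + 70.9247·(1 − x) = 69.72308
(68.9256 − 70.9247)·x = 69.72308 − 70.9247
x = -1.20162 / -1.9991 = 0.60108 → 60.11% Ga-69, 39.89% Ga-71.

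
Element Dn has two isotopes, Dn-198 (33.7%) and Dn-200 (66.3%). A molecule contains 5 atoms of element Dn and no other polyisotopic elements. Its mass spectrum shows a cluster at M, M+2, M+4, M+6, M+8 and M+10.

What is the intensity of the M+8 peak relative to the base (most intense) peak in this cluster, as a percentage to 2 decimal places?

(0.337 + 0.663)^5 gives M 0.0043, M+2 0.0428, M+4 0.1682, M+6 0.3310, M+8 0.3256, M+10 0.1281; the largest is M+6.
P(M+6) = C(5,3) × 0.337^2 × 0.663^3 = 10 × 0.113569 × 0.29143425 = 0.330979 (base)
P(M+8) = C(5,4) × 0.337^1 × 0.663^4 = 5 × 0.3370 × 0.19322091 = 0.325577
Relative intensity = 0.325577 / 0.330979 × 100 = 98.37

98.37%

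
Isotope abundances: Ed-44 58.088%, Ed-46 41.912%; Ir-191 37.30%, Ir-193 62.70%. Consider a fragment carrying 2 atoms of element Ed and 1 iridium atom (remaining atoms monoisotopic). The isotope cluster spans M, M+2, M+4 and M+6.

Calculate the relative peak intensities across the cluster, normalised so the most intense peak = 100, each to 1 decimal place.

32.0 : 100.0 : 94.3 : 28.0

Element Ed pattern (n=2): 0.33742157 : 0.48691685 : 0.17566157
Iridium pattern (n=1): 0.3730 : 0.6270
Convolve the two distributions (both contribute in 2-u steps):
  M: 0.33742157×0.3730 = 0.125858
  M+2: 0.33742157×0.6270 + 0.48691685×0.3730 = 0.393183
  M+4: 0.48691685×0.6270 + 0.17566157×0.3730 = 0.370819
  M+6: 0.17566157×0.6270 = 0.110140
Scale to base peak (0.393183) = 100: 32.0 : 100.0 : 94.3 : 28.0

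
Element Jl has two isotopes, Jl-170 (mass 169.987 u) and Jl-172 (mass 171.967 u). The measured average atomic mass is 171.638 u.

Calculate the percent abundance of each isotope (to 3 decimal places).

Let x be the fractional abundance of Jl-170; then Jl-172 has abundance 1 − x.
169.987·x + 171.967·(1 − x) = 171.638
(169.987 − 171.967)·x = 171.638 − 171.967
x = -0.329 / -1.980 = 0.16616 → 16.616% Jl-170, 83.384% Jl-172.

Jl-170: 16.616%, Jl-172: 83.384%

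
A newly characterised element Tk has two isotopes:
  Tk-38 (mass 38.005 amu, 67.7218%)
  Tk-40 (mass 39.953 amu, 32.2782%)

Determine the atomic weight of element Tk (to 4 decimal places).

The abundance-weighted mean is 0.677218 × 38.005 + 0.322782 × 39.953
= 25.73767 + 12.89611 = 38.63378 amu

38.6338 amu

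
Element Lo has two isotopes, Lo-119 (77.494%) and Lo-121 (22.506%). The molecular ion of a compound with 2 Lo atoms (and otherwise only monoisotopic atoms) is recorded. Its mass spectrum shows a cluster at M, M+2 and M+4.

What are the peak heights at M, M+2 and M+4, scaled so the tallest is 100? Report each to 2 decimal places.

100.00 : 58.08 : 8.43

The 2 Lo atoms are independent, so intensities follow the terms of (0.77494 + 0.22506)^2.
P(M) = 0.77494^2 = 0.600532
P(M+2) = 2 × 0.77494^1 × 0.22506^1 = 0.348816
P(M+4) = 0.22506^2 = 0.050652
The M peak is largest (0.600532); scaling to 100 gives 100.00 : 58.08 : 8.43.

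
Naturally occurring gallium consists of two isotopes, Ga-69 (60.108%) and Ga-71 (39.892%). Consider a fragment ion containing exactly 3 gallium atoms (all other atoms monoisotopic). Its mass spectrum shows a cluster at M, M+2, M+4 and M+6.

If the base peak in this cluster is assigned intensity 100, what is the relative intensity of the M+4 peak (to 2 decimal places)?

Binomial terms of (0.60108 + 0.39892)^3: M 0.2172, M+2 0.4324, M+4 0.2870, M+6 0.0635 → M+2 is the base peak.
P(M+2) = C(3,1) × 0.60108^2 × 0.39892^1 = 3 × 0.36129717 × 0.39892 = 0.432386 (base)
P(M+4) = C(3,2) × 0.60108^1 × 0.39892^2 = 3 × 0.60108 × 0.15913717 = 0.286963
Relative intensity = 0.286963 / 0.432386 × 100 = 66.37

66.37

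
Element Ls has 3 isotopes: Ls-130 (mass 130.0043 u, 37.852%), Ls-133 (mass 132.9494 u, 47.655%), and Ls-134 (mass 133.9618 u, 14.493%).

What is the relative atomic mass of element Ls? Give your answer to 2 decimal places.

Average mass = Σ (abundance × isotope mass) = 0.37852 × 130.0043 + 0.47655 × 132.9494 + 0.14493 × 133.9618
= 49.20923 + 63.35704 + 19.41508 = 131.98135 u

131.98 u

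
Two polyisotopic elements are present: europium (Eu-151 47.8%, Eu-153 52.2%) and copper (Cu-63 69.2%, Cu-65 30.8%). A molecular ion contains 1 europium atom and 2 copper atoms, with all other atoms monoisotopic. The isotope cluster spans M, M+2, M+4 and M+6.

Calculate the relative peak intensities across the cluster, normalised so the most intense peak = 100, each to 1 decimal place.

Europium pattern (n=1): 0.4780 : 0.5220
Copper pattern (n=2): 0.478864 : 0.426272 : 0.094864
Convolve the two distributions (both contribute in 2-u steps):
  M: 0.4780×0.478864 = 0.228897
  M+2: 0.4780×0.426272 + 0.5220×0.478864 = 0.453725
  M+4: 0.4780×0.094864 + 0.5220×0.426272 = 0.267859
  M+6: 0.5220×0.094864 = 0.049519
Scale to base peak (0.453725) = 100: 50.4 : 100.0 : 59.0 : 10.9

50.4 : 100.0 : 59.0 : 10.9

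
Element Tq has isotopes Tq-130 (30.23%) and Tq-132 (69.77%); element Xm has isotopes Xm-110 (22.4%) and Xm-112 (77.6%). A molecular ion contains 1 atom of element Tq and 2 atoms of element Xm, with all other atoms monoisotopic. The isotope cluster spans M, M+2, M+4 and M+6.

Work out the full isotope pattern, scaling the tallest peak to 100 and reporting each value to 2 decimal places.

Element Tq pattern (n=1): 0.3023 : 0.6977
Element Xm pattern (n=2): 0.050176 : 0.347648 : 0.602176
Convolve the two distributions (both contribute in 2-u steps):
  M: 0.3023×0.050176 = 0.015168
  M+2: 0.3023×0.347648 + 0.6977×0.050176 = 0.140102
  M+4: 0.3023×0.602176 + 0.6977×0.347648 = 0.424592
  M+6: 0.6977×0.602176 = 0.420138
Scale to base peak (0.424592) = 100: 3.57 : 33.00 : 100.00 : 98.95

3.57 : 33.00 : 100.00 : 98.95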